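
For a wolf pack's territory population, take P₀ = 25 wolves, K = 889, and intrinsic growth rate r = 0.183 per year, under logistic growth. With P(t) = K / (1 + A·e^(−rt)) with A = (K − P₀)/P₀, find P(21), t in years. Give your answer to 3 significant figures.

A = (889 − 25)/25 = 34.56
P(21) = 889 / (1 + 34.56·e^(−0.183·21)) = 889 / (1 + 34.56·0.021429)
= 889 / 1.74059 ≈ 510.75

≈ 511 wolves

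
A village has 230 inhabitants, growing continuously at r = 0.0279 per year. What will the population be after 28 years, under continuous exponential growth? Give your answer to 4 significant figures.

≈ 502.3 inhabitants

P(28) = 230 · e^(0.0279·28) = 230 · e^(0.7812)
= 230 · 2.18409 ≈ 502.34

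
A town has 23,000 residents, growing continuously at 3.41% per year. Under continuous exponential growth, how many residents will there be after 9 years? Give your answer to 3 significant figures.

≈ 31,300 residents

P(9) = 23000 · e^(0.0341·9) = 23000 · e^(0.3069)
= 23000 · 1.35921 ≈ 31261.72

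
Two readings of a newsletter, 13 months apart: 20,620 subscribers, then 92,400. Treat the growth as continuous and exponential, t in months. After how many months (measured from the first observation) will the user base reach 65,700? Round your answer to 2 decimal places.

t ≈ 10.04 months

r = ln(92400/20620) / 13 ≈ 0.115374 per month
t = ln(65700/20620) / r = 1.15884 / 0.115374 ≈ 10.044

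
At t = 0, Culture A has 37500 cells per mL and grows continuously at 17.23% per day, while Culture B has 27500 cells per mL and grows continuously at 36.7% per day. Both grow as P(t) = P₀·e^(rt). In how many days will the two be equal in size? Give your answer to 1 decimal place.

37500·e^(0.1723t) = 27500·e^(0.367t)
37500/27500 = e^((0.367 − 0.1723)t) → ln(1.36364) = 0.1947·t
t = 0.31015 / 0.1947

t ≈ 1.6 days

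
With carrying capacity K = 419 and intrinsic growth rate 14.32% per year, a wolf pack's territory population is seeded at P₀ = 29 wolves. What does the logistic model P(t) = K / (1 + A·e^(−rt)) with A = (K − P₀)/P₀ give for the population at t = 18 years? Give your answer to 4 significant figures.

≈ 207.3 wolves

A = (419 − 29)/29 = 13.44828
P(18) = 419 / (1 + 13.44828·e^(−0.1432·18)) = 419 / (1 + 13.44828·0.075956)
= 419 / 2.02148 ≈ 207.27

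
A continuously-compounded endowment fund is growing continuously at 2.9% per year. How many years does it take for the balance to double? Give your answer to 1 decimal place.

doubling time = ln(2) / |r| = 0.69315 / 0.029

doubling time ≈ 23.9 years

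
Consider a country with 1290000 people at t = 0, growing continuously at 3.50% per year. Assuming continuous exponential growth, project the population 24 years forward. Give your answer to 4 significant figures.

≈ 2,988,000 people

P(24) = 1290000 · e^(0.035·24) = 1290000 · e^(0.84)
= 1290000 · 2.31637 ≈ 2988113.4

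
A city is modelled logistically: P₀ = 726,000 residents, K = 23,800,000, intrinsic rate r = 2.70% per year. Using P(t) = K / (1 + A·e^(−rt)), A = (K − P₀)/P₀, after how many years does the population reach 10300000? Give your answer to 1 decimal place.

t ≈ 118.1 years

A = (23800000 − 726000)/726000 = 31.78237
10300000 = 23800000/(1 + 31.78237·e^(−0.027t)) → 1 + 31.78237·e^(−0.027t) = 2.31068
e^(−0.027t) = 0.041239 → t = ln(24.24877)/0.027 = 3.18837/0.027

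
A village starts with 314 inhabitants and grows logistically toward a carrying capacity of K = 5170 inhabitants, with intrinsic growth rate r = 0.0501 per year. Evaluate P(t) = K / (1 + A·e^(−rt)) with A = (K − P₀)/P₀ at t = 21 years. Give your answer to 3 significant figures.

A = (5170 − 314)/314 = 15.46497
P(21) = 5170 / (1 + 15.46497·e^(−0.0501·21)) = 5170 / (1 + 15.46497·0.349204)
= 5170 / 6.40042 ≈ 807.76

≈ 808 inhabitants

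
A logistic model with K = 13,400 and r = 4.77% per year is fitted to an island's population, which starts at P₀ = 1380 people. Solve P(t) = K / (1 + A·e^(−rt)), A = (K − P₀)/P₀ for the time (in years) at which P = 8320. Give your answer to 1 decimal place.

A = (13400 − 1380)/1380 = 8.71014
8320 = 13400/(1 + 8.71014·e^(−0.0477t)) → 1 + 8.71014·e^(−0.0477t) = 1.61058
e^(−0.0477t) = 0.0701 → t = ln(14.26543)/0.0477 = 2.65784/0.0477

t ≈ 55.7 years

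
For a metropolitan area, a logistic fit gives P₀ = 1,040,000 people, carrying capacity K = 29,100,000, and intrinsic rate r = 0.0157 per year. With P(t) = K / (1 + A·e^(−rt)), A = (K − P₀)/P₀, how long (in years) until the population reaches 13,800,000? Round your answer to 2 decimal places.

A = (29100000 − 1040000)/1040000 = 26.98077
13800000 = 29100000/(1 + 26.98077·e^(−0.0157t)) → 1 + 26.98077·e^(−0.0157t) = 2.1087
e^(−0.0157t) = 0.041092 → t = ln(24.3356)/0.0157 = 3.19194/0.0157

t ≈ 203.31 years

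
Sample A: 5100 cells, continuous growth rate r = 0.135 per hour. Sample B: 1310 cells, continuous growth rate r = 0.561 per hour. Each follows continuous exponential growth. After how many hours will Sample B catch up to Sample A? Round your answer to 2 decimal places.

t ≈ 3.19 hours

5100·e^(0.135t) = 1310·e^(0.561t)
5100/1310 = e^((0.561 − 0.135)t) → ln(3.89313) = 0.426·t
t = 1.35921 / 0.426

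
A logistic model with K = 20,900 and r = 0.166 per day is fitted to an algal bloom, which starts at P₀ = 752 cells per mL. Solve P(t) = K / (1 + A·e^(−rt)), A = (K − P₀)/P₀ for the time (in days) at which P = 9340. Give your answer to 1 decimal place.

t ≈ 18.5 days

A = (20900 − 752)/752 = 26.79255
9340 = 20900/(1 + 26.79255·e^(−0.166t)) → 1 + 26.79255·e^(−0.166t) = 2.23769
e^(−0.166t) = 0.046195 → t = ln(21.64727)/0.166 = 3.07488/0.166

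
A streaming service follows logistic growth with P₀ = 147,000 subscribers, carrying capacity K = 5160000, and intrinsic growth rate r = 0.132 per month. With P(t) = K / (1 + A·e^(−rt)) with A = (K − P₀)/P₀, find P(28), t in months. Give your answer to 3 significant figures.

≈ 2,790,000 subscribers

A = (5160000 − 147000)/147000 = 34.10204
P(28) = 5160000 / (1 + 34.10204·e^(−0.132·28)) = 5160000 / (1 + 34.10204·0.024823)
= 5160000 / 1.8465 ≈ 2794473.08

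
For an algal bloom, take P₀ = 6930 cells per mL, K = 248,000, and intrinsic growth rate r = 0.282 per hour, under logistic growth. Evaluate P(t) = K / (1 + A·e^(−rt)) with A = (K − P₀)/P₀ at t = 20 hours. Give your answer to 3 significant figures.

≈ 221,000 cells per mL

A = (248000 − 6930)/6930 = 34.78644
P(20) = 248000 / (1 + 34.78644·e^(−0.282·20)) = 248000 / (1 + 34.78644·0.003553)
= 248000 / 1.12359 ≈ 220720.76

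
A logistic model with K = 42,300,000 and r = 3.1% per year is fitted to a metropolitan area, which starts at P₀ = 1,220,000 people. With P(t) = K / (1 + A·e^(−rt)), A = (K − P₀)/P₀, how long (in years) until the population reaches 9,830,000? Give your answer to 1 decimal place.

t ≈ 74.9 years

A = (42300000 − 1220000)/1220000 = 33.67213
9830000 = 42300000/(1 + 33.67213·e^(−0.031t)) → 1 + 33.67213·e^(−0.031t) = 4.30315
e^(−0.031t) = 0.098098 → t = ln(10.19393)/0.031 = 2.32179/0.031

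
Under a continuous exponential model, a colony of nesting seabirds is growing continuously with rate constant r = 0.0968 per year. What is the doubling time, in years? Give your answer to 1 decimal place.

doubling time = ln(2) / |r| = 0.69315 / 0.0968

doubling time ≈ 7.2 years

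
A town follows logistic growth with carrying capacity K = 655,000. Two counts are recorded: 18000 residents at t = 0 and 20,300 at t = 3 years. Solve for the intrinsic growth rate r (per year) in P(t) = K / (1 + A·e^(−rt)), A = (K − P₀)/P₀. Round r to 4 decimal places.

r ≈ 0.0413 per year

A = (655000 − 18000)/18000 = 35.38889
20300 = 655000/(1 + 35.38889·e^(−r·3)) → e^(−3r) = (32.26601 − 1)/35.38889 = 0.883498
r = −ln(0.883498)/3 = 0.12387/3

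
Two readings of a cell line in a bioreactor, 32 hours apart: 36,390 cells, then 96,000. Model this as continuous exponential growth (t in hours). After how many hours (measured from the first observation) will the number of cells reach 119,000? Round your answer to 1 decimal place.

t ≈ 39.1 hours

r = ln(96000/36390) / 32 ≈ 0.030314 per hour
t = ln(119000/36390) / r = 1.18483 / 0.030314 ≈ 39.085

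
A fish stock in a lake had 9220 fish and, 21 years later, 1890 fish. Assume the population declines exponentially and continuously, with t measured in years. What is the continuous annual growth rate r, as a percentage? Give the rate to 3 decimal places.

r ≈ -7.547% per year

1890 = 9220 · e^(r·21)
e^(21r) = 1890/9220 = 0.20499
r = ln(0.20499) / 21 = -1.5848 / 21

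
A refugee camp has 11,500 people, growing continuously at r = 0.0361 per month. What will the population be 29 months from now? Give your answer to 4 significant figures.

≈ 32,760 people

P(29) = 11500 · e^(0.0361·29) = 11500 · e^(1.0469)
= 11500 · 2.84881 ≈ 32761.27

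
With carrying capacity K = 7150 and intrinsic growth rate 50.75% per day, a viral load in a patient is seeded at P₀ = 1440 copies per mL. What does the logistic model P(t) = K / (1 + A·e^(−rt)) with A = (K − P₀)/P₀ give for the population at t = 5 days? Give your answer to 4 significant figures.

≈ 5,443 copies per mL

A = (7150 − 1440)/1440 = 3.96528
P(5) = 7150 / (1 + 3.96528·e^(−0.5075·5)) = 7150 / (1 + 3.96528·0.079064)
= 7150 / 1.31351 ≈ 5443.43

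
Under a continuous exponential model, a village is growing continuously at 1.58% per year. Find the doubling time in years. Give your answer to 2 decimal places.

doubling time ≈ 43.87 years

doubling time = ln(2) / |r| = 0.69315 / 0.0158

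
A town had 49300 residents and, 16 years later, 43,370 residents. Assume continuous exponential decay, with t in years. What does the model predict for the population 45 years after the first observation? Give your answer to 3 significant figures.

≈ 34,400 residents

r = ln(43370/49300) / 16 ≈ -0.00801 per year
P(45) = 49300 · e^(-0.00801·45) = 49300 · 0.69737 ≈ 34380.34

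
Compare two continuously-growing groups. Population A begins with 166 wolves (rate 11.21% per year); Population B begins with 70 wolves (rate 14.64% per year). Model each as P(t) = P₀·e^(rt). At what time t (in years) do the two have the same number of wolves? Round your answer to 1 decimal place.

t ≈ 25.2 years

166·e^(0.1121t) = 70·e^(0.1464t)
166/70 = e^((0.1464 − 0.1121)t) → ln(2.37143) = 0.0343·t
t = 0.86349 / 0.0343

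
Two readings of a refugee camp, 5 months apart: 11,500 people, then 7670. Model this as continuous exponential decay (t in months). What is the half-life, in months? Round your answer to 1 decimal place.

half-life ≈ 8.6 months

r = ln(7670/11500) / 5 = ln(0.66696) / 5 ≈ -0.081006 per month
half-life = ln 2 / |r| = 0.69315 / 0.081006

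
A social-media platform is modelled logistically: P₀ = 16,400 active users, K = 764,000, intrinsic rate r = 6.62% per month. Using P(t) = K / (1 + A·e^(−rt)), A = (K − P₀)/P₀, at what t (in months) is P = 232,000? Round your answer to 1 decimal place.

A = (764000 − 16400)/16400 = 45.58537
232000 = 764000/(1 + 45.58537·e^(−0.0662t)) → 1 + 45.58537·e^(−0.0662t) = 3.2931
e^(−0.0662t) = 0.050303 → t = ln(19.87933)/0.0662 = 2.98968/0.0662

t ≈ 45.2 months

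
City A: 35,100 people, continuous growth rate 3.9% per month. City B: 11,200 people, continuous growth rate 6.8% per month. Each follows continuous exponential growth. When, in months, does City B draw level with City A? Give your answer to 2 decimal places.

t ≈ 39.39 months

35100·e^(0.039t) = 11200·e^(0.068t)
35100/11200 = e^((0.068 − 0.039)t) → ln(3.13393) = 0.029·t
t = 1.14229 / 0.029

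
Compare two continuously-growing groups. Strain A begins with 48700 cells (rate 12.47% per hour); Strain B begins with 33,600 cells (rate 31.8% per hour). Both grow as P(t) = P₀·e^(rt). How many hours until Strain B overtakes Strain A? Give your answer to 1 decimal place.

48700·e^(0.1247t) = 33600·e^(0.318t)
48700/33600 = e^((0.318 − 0.1247)t) → ln(1.4494) = 0.1933·t
t = 0.37115 / 0.1933

t ≈ 1.9 hours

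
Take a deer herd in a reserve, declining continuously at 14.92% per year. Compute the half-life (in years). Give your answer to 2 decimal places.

half-life = ln(2) / |r| = 0.69315 / 0.1492

half-life ≈ 4.65 years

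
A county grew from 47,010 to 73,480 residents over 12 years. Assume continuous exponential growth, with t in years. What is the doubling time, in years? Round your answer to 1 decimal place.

doubling time ≈ 18.6 years

r = ln(73480/47010) / 12 = ln(1.56307) / 12 ≈ 0.037221 per year
doubling time = ln 2 / |r| = 0.69315 / 0.037221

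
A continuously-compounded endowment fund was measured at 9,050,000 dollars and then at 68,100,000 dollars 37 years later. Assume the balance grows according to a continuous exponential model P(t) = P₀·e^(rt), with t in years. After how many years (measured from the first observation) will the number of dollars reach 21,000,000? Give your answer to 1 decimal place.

t ≈ 15.4 years

r = ln(68100000/9050000) / 37 ≈ 0.054546 per year
t = ln(21000000/9050000) / r = 0.84176 / 0.054546 ≈ 15.432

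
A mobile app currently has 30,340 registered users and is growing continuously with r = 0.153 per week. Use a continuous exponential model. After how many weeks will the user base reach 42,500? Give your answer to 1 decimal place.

t ≈ 2.2 weeks

42500 = 30340 · e^(0.153·t)
t = ln(42500/30340) / 0.153 = ln(1.40079) / 0.153 = 0.33704 / 0.153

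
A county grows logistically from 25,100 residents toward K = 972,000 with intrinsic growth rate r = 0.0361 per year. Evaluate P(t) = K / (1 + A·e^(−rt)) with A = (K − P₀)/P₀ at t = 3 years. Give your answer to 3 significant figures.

≈ 27,900 residents

A = (972000 − 25100)/25100 = 37.7251
P(3) = 972000 / (1 + 37.7251·e^(−0.0361·3)) = 972000 / (1 + 37.7251·0.897358)
= 972000 / 34.85293 ≈ 27888.61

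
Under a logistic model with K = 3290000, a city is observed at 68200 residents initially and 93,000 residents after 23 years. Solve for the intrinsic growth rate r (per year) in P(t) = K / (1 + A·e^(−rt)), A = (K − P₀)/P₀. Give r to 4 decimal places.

A = (3290000 − 68200)/68200 = 47.24047
93000 = 3290000/(1 + 47.24047·e^(−r·23)) → e^(−23r) = (35.37634 − 1)/47.24047 = 0.727688
r = −ln(0.727688)/23 = 0.31788/23

r ≈ 0.0138 per year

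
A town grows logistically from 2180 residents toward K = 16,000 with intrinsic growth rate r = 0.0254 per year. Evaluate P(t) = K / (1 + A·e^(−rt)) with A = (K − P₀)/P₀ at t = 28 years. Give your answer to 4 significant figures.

A = (16000 − 2180)/2180 = 6.33945
P(28) = 16000 / (1 + 6.33945·e^(−0.0254·28)) = 16000 / (1 + 6.33945·0.491055)
= 16000 / 4.11302 ≈ 3890.09

≈ 3,890 residents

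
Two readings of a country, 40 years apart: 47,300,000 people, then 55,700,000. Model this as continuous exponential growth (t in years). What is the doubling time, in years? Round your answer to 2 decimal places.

doubling time ≈ 169.61 years

r = ln(55700000/47300000) / 40 = ln(1.17759) / 40 ≈ 0.004087 per year
doubling time = ln 2 / |r| = 0.69315 / 0.004087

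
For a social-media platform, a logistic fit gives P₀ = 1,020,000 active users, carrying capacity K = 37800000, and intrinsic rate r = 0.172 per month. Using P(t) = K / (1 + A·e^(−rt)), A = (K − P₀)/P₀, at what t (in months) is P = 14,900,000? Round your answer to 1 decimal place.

t ≈ 18.3 months

A = (37800000 − 1020000)/1020000 = 36.05882
14900000 = 37800000/(1 + 36.05882·e^(−0.172t)) → 1 + 36.05882·e^(−0.172t) = 2.53691
e^(−0.172t) = 0.042622 → t = ln(23.46185)/0.172 = 3.15538/0.172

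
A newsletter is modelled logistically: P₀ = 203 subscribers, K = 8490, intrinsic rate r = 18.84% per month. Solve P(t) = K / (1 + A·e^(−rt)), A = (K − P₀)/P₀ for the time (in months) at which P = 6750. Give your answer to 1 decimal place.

t ≈ 26.9 months

A = (8490 − 203)/203 = 40.82266
6750 = 8490/(1 + 40.82266·e^(−0.1884t)) → 1 + 40.82266·e^(−0.1884t) = 1.25778
e^(−0.1884t) = 0.006315 → t = ln(158.36377)/0.1884 = 5.06489/0.1884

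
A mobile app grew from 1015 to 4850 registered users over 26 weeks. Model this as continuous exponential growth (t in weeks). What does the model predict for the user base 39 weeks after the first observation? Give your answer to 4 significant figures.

r = ln(4850/1015) / 26 ≈ 0.060157 per week
P(39) = 1015 · e^(0.060157·39) = 1015 · 10.44512 ≈ 10601.8

≈ 10,600 registered users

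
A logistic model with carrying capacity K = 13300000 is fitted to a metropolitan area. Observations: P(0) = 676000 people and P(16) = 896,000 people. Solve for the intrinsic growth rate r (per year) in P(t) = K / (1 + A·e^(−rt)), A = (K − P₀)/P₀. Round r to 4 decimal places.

r ≈ 0.0187 per year

A = (13300000 − 676000)/676000 = 18.67456
896000 = 13300000/(1 + 18.67456·e^(−r·16)) → e^(−16r) = (14.84375 − 1)/18.67456 = 0.741316
r = −ln(0.741316)/16 = 0.29933/16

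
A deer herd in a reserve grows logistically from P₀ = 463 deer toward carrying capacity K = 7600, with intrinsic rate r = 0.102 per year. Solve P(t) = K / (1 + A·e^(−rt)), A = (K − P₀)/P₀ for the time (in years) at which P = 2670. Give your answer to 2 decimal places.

t ≈ 20.80 years

A = (7600 − 463)/463 = 15.41469
2670 = 7600/(1 + 15.41469·e^(−0.102t)) → 1 + 15.41469·e^(−0.102t) = 2.84644
e^(−0.102t) = 0.119785 → t = ln(8.34832)/0.102 = 2.12206/0.102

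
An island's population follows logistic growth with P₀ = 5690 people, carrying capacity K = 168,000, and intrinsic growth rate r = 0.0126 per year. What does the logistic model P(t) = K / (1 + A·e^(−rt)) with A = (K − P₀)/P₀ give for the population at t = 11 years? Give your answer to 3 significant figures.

≈ 6,500 people

A = (168000 − 5690)/5690 = 28.52548
P(11) = 168000 / (1 + 28.52548·e^(−0.0126·11)) = 168000 / (1 + 28.52548·0.870576)
= 168000 / 25.83361 ≈ 6503.16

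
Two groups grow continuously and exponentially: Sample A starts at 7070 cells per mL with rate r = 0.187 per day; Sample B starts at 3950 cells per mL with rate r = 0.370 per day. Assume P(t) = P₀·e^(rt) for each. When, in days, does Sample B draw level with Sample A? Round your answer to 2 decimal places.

7070·e^(0.187t) = 3950·e^(0.37t)
7070/3950 = e^((0.37 − 0.187)t) → ln(1.78987) = 0.183·t
t = 0.58214 / 0.183

t ≈ 3.18 days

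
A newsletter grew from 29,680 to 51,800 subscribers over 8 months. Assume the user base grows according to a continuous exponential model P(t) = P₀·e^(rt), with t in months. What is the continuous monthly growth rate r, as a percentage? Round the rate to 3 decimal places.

51800 = 29680 · e^(r·8)
e^(8r) = 51800/29680 = 1.74528
r = ln(1.74528) / 8 = 0.55692 / 8

r ≈ 6.961% per month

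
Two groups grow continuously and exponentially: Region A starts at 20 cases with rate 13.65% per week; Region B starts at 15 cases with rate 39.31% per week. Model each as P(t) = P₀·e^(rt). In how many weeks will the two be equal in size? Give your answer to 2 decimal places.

t ≈ 1.12 weeks

20·e^(0.1365t) = 15·e^(0.3931t)
20/15 = e^((0.3931 − 0.1365)t) → ln(1.33333) = 0.2566·t
t = 0.28768 / 0.2566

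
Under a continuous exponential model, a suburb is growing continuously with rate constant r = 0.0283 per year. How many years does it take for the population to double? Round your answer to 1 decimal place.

doubling time = ln(2) / |r| = 0.69315 / 0.0283

doubling time ≈ 24.5 years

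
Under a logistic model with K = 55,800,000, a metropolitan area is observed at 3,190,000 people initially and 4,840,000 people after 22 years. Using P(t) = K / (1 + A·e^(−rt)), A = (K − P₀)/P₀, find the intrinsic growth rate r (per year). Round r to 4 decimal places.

r ≈ 0.0204 per year

A = (55800000 − 3190000)/3190000 = 16.49216
4840000 = 55800000/(1 + 16.49216·e^(−r·22)) → e^(−22r) = (11.52893 − 1)/16.49216 = 0.63842
r = −ln(0.63842)/22 = 0.44876/22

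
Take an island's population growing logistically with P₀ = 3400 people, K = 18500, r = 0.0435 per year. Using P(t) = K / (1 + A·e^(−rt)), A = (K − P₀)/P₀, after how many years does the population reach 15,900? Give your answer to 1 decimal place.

t ≈ 75.9 years

A = (18500 − 3400)/3400 = 4.44118
15900 = 18500/(1 + 4.44118·e^(−0.0435t)) → 1 + 4.44118·e^(−0.0435t) = 1.16352
e^(−0.0435t) = 0.03682 → t = ln(27.1595)/0.0435 = 3.30173/0.0435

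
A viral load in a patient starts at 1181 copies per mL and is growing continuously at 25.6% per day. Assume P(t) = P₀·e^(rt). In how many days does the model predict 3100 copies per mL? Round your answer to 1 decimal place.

3100 = 1181 · e^(0.256·t)
t = ln(3100/1181) / 0.256 = ln(2.62489) / 0.256 = 0.96504 / 0.256

t ≈ 3.8 days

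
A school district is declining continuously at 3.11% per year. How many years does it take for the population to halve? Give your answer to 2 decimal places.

half-life = ln(2) / |r| = 0.69315 / 0.0311

half-life ≈ 22.29 years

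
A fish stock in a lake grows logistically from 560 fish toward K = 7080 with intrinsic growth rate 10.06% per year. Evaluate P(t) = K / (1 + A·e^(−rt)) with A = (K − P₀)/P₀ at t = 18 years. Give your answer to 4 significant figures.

A = (7080 − 560)/560 = 11.64286
P(18) = 7080 / (1 + 11.64286·e^(−0.1006·18)) = 7080 / (1 + 11.64286·0.163523)
= 7080 / 2.90388 ≈ 2438.12

≈ 2,438 fish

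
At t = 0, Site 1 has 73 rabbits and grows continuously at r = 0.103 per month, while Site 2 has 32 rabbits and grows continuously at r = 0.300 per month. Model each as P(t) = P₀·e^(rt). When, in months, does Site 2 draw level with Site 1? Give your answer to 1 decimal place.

t ≈ 4.2 months

73·e^(0.103t) = 32·e^(0.3t)
73/32 = e^((0.3 − 0.103)t) → ln(2.28125) = 0.197·t
t = 0.82472 / 0.197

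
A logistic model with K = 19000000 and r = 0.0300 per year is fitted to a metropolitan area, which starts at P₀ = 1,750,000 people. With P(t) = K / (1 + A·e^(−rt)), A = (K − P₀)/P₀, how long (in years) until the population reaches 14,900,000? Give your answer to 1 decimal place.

A = (19000000 − 1750000)/1750000 = 9.85714
14900000 = 19000000/(1 + 9.85714·e^(−0.03t)) → 1 + 9.85714·e^(−0.03t) = 1.27517
e^(−0.03t) = 0.027916 → t = ln(35.8223)/0.03 = 3.57857/0.03

t ≈ 119.3 years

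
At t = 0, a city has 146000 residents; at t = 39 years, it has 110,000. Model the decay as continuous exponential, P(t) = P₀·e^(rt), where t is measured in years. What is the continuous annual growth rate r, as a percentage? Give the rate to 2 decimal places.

110000 = 146000 · e^(r·39)
e^(39r) = 110000/146000 = 0.75342
r = ln(0.75342) / 39 = -0.28313 / 39

r ≈ -0.73% per year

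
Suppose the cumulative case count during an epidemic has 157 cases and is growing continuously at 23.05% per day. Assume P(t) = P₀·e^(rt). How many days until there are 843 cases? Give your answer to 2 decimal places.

843 = 157 · e^(0.2305·t)
t = ln(843/157) / 0.2305 = ln(5.36943) / 0.2305 = 1.68072 / 0.2305

t ≈ 7.29 days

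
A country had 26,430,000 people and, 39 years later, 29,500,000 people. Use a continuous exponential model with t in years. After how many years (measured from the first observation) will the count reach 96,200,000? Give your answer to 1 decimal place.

t ≈ 458.5 years

r = ln(29500000/26430000) / 39 ≈ 0.002818 per year
t = ln(96200000/26430000) / r = 1.29193 / 0.002818 ≈ 458.504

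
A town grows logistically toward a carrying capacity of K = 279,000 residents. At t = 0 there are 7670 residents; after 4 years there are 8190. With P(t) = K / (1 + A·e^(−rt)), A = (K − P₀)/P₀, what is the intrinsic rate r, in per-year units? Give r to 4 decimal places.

A = (279000 − 7670)/7670 = 35.37549
8190 = 279000/(1 + 35.37549·e^(−r·4)) → e^(−4r) = (34.06593 − 1)/35.37549 = 0.934713
r = −ln(0.934713)/4 = 0.06752/4

r ≈ 0.0169 per year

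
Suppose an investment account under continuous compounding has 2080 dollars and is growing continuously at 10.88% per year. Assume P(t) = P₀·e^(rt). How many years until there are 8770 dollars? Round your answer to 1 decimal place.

t ≈ 13.2 years

8770 = 2080 · e^(0.1088·t)
t = ln(8770/2080) / 0.1088 = ln(4.21635) / 0.1088 = 1.43897 / 0.1088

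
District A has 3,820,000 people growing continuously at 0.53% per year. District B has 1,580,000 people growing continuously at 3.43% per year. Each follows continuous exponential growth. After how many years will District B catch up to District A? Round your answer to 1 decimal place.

3820000·e^(0.0053t) = 1580000·e^(0.0343t)
3820000/1580000 = e^((0.0343 − 0.0053)t) → ln(2.41772) = 0.029·t
t = 0.88283 / 0.029

t ≈ 30.4 years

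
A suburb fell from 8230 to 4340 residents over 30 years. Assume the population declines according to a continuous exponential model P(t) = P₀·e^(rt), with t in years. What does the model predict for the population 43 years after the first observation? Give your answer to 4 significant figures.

≈ 3,289 residents

r = ln(4340/8230) / 30 ≈ -0.02133 per year
P(43) = 8230 · e^(-0.02133·43) = 8230 · 0.39963 ≈ 3288.99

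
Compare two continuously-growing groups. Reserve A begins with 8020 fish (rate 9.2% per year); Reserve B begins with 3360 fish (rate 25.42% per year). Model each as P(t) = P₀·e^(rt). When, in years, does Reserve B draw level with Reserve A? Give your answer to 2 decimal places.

8020·e^(0.092t) = 3360·e^(0.2542t)
8020/3360 = e^((0.2542 − 0.092)t) → ln(2.3869) = 0.1622·t
t = 0.87 / 0.1622

t ≈ 5.36 years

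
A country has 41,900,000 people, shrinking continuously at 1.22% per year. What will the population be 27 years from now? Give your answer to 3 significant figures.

P(27) = 41900000 · e^(-0.0122·27) = 41900000 · e^(-0.3294)
= 41900000 · 0.71936 ≈ 30140983.6

≈ 30,100,000 people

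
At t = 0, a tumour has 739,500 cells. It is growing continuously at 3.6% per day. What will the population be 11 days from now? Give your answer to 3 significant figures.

≈ 1,100,000 cells

P(11) = 739500 · e^(0.036·11) = 739500 · e^(0.396)
= 739500 · 1.48587 ≈ 1098800.36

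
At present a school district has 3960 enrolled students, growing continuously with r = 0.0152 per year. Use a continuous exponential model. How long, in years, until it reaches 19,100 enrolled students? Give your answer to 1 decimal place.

t ≈ 103.5 years

19100 = 3960 · e^(0.0152·t)
t = ln(19100/3960) / 0.0152 = ln(4.82323) / 0.0152 = 1.57344 / 0.0152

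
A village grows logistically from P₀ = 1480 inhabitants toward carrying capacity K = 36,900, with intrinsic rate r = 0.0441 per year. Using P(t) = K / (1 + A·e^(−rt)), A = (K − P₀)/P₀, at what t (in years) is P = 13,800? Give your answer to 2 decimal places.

t ≈ 60.32 years

A = (36900 − 1480)/1480 = 23.93243
13800 = 36900/(1 + 23.93243·e^(−0.0441t)) → 1 + 23.93243·e^(−0.0441t) = 2.67391
e^(−0.0441t) = 0.069943 → t = ln(14.2973)/0.0441 = 2.66007/0.0441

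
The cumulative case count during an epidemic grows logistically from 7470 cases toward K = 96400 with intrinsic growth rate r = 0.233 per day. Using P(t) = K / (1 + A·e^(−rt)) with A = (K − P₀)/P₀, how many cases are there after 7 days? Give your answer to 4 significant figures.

≈ 28,950 cases

A = (96400 − 7470)/7470 = 11.90495
P(7) = 96400 / (1 + 11.90495·e^(−0.233·7)) = 96400 / (1 + 11.90495·0.195734)
= 96400 / 3.3302 ≈ 28947.2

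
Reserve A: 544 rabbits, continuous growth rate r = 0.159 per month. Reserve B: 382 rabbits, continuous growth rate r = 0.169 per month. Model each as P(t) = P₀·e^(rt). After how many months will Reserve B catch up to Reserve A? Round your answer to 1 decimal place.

t ≈ 35.4 months

544·e^(0.159t) = 382·e^(0.169t)
544/382 = e^((0.169 − 0.159)t) → ln(1.42408) = 0.01·t
t = 0.35353 / 0.01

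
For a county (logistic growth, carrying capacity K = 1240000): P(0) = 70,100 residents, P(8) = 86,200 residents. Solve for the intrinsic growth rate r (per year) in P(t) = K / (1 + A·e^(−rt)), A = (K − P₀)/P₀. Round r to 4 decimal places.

r ≈ 0.0276 per year

A = (1240000 − 70100)/70100 = 16.68902
86200 = 1240000/(1 + 16.68902·e^(−r·8)) → e^(−8r) = (14.38515 − 1)/16.68902 = 0.802034
r = −ln(0.802034)/8 = 0.2206/8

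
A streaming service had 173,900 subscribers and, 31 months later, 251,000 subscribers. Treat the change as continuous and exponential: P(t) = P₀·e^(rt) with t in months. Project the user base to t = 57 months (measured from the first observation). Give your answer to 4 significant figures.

≈ 341,500 subscribers

r = ln(251000/173900) / 31 ≈ 0.011838 per month
P(57) = 173900 · e^(0.011838·57) = 173900 · 1.96355 ≈ 341461.98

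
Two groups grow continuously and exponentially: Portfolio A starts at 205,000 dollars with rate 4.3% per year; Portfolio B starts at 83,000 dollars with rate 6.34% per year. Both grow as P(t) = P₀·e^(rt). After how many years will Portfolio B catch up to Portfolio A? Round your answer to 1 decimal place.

205000·e^(0.043t) = 83000·e^(0.0634t)
205000/83000 = e^((0.0634 − 0.043)t) → ln(2.46988) = 0.0204·t
t = 0.90417 / 0.0204

t ≈ 44.3 years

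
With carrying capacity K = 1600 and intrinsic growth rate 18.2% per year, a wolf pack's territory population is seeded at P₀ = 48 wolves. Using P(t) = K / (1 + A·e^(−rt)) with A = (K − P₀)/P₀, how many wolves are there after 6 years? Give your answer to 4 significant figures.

A = (1600 − 48)/48 = 32.33333
P(6) = 1600 / (1 + 32.33333·e^(−0.182·6)) = 1600 / (1 + 32.33333·0.335545)
= 1600 / 11.84928 ≈ 135.03

≈ 135.0 wolves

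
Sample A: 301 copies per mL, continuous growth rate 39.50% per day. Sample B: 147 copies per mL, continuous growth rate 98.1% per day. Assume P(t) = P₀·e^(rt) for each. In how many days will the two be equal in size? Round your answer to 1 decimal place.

t ≈ 1.2 days

301·e^(0.395t) = 147·e^(0.981t)
301/147 = e^((0.981 − 0.395)t) → ln(2.04762) = 0.586·t
t = 0.71668 / 0.586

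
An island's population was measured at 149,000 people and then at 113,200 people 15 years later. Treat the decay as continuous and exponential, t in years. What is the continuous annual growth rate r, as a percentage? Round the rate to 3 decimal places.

113200 = 149000 · e^(r·15)
e^(15r) = 113200/149000 = 0.75973
r = ln(0.75973) / 15 = -0.27479 / 15

r ≈ -1.832% per year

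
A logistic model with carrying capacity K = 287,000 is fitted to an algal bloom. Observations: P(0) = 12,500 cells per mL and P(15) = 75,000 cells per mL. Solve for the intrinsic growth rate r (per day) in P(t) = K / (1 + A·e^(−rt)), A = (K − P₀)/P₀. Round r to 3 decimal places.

A = (287000 − 12500)/12500 = 21.96
75000 = 287000/(1 + 21.96·e^(−r·15)) → e^(−15r) = (3.82667 − 1)/21.96 = 0.128719
r = −ln(0.128719)/15 = 2.05012/15

r ≈ 0.137 per day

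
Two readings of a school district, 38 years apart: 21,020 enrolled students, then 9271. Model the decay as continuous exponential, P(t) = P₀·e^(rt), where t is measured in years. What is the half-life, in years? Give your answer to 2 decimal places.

r = ln(9271/21020) / 38 = ln(0.44106) / 38 ≈ -0.021542 per year
half-life = ln 2 / |r| = 0.69315 / 0.021542

half-life ≈ 32.18 years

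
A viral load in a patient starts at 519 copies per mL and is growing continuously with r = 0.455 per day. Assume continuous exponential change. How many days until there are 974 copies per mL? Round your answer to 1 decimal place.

974 = 519 · e^(0.455·t)
t = ln(974/519) / 0.455 = ln(1.87669) / 0.455 = 0.62951 / 0.455

t ≈ 1.4 days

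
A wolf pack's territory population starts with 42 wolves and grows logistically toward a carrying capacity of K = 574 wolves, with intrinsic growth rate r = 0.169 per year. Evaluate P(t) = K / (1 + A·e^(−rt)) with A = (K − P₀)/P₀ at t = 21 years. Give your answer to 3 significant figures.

A = (574 − 42)/42 = 12.66667
P(21) = 574 / (1 + 12.66667·e^(−0.169·21)) = 574 / (1 + 12.66667·0.028753)
= 574 / 1.36421 ≈ 420.76

≈ 421 wolves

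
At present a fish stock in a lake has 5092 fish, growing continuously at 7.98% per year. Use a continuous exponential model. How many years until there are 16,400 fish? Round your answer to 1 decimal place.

t ≈ 14.7 years

16400 = 5092 · e^(0.0798·t)
t = ln(16400/5092) / 0.0798 = ln(3.22074) / 0.0798 = 1.16961 / 0.0798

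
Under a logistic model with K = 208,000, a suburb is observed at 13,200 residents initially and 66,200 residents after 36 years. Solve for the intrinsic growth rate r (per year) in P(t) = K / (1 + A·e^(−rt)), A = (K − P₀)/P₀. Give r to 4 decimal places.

r ≈ 0.0536 per year

A = (208000 − 13200)/13200 = 14.75758
66200 = 208000/(1 + 14.75758·e^(−r·36)) → e^(−36r) = (3.14199 − 1)/14.75758 = 0.145145
r = −ln(0.145145)/36 = 1.93002/36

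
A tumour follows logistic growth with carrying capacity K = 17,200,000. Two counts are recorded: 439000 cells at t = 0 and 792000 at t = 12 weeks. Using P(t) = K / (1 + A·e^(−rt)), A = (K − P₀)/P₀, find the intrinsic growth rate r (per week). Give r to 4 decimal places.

A = (17200000 − 439000)/439000 = 38.17995
792000 = 17200000/(1 + 38.17995·e^(−r·12)) → e^(−12r) = (21.71717 − 1)/38.17995 = 0.542619
r = −ln(0.542619)/12 = 0.61135/12

r ≈ 0.0509 per week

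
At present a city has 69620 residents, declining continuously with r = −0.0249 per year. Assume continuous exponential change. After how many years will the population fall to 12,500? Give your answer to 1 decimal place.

12500 = 69620 · e^(-0.0249·t)
t = ln(12500/69620) / -0.0249 = ln(0.17955) / -0.0249 = -1.71732 / -0.0249

t ≈ 69.0 years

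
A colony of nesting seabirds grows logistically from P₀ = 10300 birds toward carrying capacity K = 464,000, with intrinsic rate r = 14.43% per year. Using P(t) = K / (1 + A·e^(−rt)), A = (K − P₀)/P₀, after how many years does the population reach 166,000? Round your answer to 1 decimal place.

A = (464000 − 10300)/10300 = 44.04854
166000 = 464000/(1 + 44.04854·e^(−0.1443t)) → 1 + 44.04854·e^(−0.1443t) = 2.79518
e^(−0.1443t) = 0.040755 → t = ln(24.53711)/0.1443 = 3.20019/0.1443

t ≈ 22.2 years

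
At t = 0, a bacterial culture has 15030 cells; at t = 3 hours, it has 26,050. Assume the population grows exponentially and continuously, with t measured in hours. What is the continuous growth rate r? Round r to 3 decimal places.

r ≈ 0.183 per hour

26050 = 15030 · e^(r·3)
e^(3r) = 26050/15030 = 1.7332
r = ln(1.7332) / 3 = 0.54997 / 3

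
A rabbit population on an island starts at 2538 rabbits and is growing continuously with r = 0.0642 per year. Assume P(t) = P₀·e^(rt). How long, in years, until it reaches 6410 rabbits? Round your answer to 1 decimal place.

6410 = 2538 · e^(0.0642·t)
t = ln(6410/2538) / 0.0642 = ln(2.52561) / 0.0642 = 0.92648 / 0.0642

t ≈ 14.4 years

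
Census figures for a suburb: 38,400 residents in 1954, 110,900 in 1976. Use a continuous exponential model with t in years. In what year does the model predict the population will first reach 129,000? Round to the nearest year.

r = ln(110900/38400) / 22 = 1.06057/22 ≈ 0.048208 per year
t = ln(129000/38400) / r = 1.21175/0.048208 ≈ 25.14 years after 1954

year 1979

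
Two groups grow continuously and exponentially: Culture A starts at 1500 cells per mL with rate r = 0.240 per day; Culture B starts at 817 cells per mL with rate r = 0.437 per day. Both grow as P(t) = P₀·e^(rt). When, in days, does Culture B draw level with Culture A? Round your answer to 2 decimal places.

t ≈ 3.08 days

1500·e^(0.24t) = 817·e^(0.437t)
1500/817 = e^((0.437 − 0.24)t) → ln(1.83599) = 0.197·t
t = 0.60758 / 0.197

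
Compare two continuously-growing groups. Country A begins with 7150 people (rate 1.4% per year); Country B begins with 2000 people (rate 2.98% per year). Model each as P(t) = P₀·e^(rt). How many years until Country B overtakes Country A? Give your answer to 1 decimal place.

7150·e^(0.014t) = 2000·e^(0.0298t)
7150/2000 = e^((0.0298 − 0.014)t) → ln(3.575) = 0.0158·t
t = 1.27397 / 0.0158

t ≈ 80.6 years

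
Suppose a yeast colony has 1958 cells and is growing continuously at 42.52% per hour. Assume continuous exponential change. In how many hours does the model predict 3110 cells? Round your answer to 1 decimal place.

t ≈ 1.1 hours

3110 = 1958 · e^(0.4252·t)
t = ln(3110/1958) / 0.4252 = ln(1.58836) / 0.4252 = 0.4627 / 0.4252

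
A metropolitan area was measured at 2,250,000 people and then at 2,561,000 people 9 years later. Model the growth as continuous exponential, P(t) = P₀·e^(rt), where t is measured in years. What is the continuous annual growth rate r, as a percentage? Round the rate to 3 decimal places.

2561000 = 2250000 · e^(r·9)
e^(9r) = 2561000/2250000 = 1.13822
r = ln(1.13822) / 9 = 0.12947 / 9

r ≈ 1.439% per year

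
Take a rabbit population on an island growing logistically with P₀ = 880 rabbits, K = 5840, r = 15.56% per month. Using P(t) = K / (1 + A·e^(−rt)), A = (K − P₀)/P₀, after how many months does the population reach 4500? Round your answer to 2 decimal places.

A = (5840 − 880)/880 = 5.63636
4500 = 5840/(1 + 5.63636·e^(−0.1556t)) → 1 + 5.63636·e^(−0.1556t) = 1.29778
e^(−0.1556t) = 0.052832 → t = ln(18.92809)/0.1556 = 2.94065/0.1556

t ≈ 18.90 months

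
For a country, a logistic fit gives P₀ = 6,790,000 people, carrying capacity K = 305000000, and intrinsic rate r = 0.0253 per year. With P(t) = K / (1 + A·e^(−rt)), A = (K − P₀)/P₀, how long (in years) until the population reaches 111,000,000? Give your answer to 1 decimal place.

t ≈ 127.4 years

A = (305000000 − 6790000)/6790000 = 43.919
111000000 = 305000000/(1 + 43.919·e^(−0.0253t)) → 1 + 43.919·e^(−0.0253t) = 2.74775
e^(−0.0253t) = 0.039795 → t = ln(25.12891)/0.0253 = 3.22402/0.0253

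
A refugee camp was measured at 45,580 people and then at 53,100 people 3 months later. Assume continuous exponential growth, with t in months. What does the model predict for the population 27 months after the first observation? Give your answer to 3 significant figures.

r = ln(53100/45580) / 3 ≈ 0.050903 per month
P(27) = 45580 · e^(0.050903·27) = 45580 · 3.95259 ≈ 180159.07

≈ 180,000 people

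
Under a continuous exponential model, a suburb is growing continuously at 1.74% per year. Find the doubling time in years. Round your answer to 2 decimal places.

doubling time = ln(2) / |r| = 0.69315 / 0.0174

doubling time ≈ 39.84 years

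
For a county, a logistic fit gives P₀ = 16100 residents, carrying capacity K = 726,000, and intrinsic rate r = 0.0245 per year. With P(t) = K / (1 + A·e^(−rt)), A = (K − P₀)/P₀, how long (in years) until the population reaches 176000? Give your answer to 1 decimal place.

t ≈ 108.0 years

A = (726000 − 16100)/16100 = 44.09317
176000 = 726000/(1 + 44.09317·e^(−0.0245t)) → 1 + 44.09317·e^(−0.0245t) = 4.125
e^(−0.0245t) = 0.070873 → t = ln(14.10981)/0.0245 = 2.64687/0.0245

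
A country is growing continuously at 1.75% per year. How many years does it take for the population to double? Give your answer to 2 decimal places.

doubling time = ln(2) / |r| = 0.69315 / 0.0175

doubling time ≈ 39.61 years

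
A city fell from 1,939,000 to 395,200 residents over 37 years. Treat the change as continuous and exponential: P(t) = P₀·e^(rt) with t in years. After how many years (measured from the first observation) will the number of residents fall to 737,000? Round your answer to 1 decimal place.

r = ln(395200/1939000) / 37 ≈ -0.042987 per year
t = ln(737000/1939000) / r = -0.96734 / -0.042987 ≈ 22.503

t ≈ 22.5 years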